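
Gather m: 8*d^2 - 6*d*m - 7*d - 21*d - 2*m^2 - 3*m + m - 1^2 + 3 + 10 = 8*d^2 - 28*d - 2*m^2 + m*(-6*d - 2) + 12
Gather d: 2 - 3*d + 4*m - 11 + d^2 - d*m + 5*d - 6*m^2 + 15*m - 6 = d^2 + d*(2 - m) - 6*m^2 + 19*m - 15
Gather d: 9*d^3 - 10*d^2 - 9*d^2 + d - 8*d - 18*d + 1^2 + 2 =9*d^3 - 19*d^2 - 25*d + 3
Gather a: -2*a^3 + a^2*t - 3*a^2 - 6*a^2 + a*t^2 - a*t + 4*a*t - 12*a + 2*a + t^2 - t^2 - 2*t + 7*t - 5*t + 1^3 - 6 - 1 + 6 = -2*a^3 + a^2*(t - 9) + a*(t^2 + 3*t - 10)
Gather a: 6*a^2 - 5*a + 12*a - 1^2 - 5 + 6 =6*a^2 + 7*a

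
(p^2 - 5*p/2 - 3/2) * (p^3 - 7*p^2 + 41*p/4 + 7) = p^5 - 19*p^4/2 + 105*p^3/4 - 65*p^2/8 - 263*p/8 - 21/2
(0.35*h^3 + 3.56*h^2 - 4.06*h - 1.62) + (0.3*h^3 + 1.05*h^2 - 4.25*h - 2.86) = 0.65*h^3 + 4.61*h^2 - 8.31*h - 4.48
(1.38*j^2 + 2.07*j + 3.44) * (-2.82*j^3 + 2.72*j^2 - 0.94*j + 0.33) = -3.8916*j^5 - 2.0838*j^4 - 5.3676*j^3 + 7.8664*j^2 - 2.5505*j + 1.1352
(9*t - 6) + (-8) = 9*t - 14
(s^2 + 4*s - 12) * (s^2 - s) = s^4 + 3*s^3 - 16*s^2 + 12*s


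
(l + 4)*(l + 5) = l^2 + 9*l + 20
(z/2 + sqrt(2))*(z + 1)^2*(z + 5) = z^4/2 + sqrt(2)*z^3 + 7*z^3/2 + 11*z^2/2 + 7*sqrt(2)*z^2 + 5*z/2 + 11*sqrt(2)*z + 5*sqrt(2)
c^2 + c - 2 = (c - 1)*(c + 2)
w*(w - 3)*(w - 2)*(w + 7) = w^4 + 2*w^3 - 29*w^2 + 42*w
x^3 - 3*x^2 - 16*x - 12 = (x - 6)*(x + 1)*(x + 2)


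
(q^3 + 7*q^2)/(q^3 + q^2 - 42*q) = q/(q - 6)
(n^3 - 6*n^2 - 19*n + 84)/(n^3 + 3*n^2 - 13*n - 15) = (n^2 - 3*n - 28)/(n^2 + 6*n + 5)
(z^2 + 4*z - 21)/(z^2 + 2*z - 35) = (z - 3)/(z - 5)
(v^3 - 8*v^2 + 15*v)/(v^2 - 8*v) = (v^2 - 8*v + 15)/(v - 8)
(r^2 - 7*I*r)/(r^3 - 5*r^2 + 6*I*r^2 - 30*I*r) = (r - 7*I)/(r^2 + r*(-5 + 6*I) - 30*I)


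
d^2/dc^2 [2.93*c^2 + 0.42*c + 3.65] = 5.86000000000000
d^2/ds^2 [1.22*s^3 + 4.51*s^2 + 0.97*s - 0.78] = 7.32*s + 9.02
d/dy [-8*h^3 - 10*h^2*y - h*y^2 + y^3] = -10*h^2 - 2*h*y + 3*y^2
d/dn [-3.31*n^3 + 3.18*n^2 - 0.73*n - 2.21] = -9.93*n^2 + 6.36*n - 0.73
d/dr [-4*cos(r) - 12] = 4*sin(r)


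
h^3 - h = h*(h - 1)*(h + 1)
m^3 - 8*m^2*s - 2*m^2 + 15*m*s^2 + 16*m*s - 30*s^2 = (m - 2)*(m - 5*s)*(m - 3*s)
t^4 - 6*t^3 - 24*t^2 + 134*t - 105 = (t - 7)*(t - 3)*(t - 1)*(t + 5)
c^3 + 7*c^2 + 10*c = c*(c + 2)*(c + 5)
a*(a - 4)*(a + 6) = a^3 + 2*a^2 - 24*a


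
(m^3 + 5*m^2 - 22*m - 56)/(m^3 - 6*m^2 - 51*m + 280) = (m^2 - 2*m - 8)/(m^2 - 13*m + 40)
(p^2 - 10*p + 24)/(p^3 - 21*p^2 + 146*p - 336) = (p - 4)/(p^2 - 15*p + 56)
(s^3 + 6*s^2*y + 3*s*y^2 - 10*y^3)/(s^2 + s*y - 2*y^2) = s + 5*y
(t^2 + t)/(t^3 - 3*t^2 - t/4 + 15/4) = 4*t/(4*t^2 - 16*t + 15)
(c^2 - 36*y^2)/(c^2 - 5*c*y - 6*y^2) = (c + 6*y)/(c + y)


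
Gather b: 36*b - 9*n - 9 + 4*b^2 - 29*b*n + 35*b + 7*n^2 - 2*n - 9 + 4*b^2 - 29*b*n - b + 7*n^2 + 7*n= 8*b^2 + b*(70 - 58*n) + 14*n^2 - 4*n - 18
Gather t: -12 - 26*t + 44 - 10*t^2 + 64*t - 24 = -10*t^2 + 38*t + 8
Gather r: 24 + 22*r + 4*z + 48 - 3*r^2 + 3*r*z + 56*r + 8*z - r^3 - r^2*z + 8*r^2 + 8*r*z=-r^3 + r^2*(5 - z) + r*(11*z + 78) + 12*z + 72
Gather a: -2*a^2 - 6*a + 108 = -2*a^2 - 6*a + 108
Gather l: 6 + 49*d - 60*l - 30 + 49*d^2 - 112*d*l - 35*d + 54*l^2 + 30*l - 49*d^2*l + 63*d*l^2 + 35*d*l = 49*d^2 + 14*d + l^2*(63*d + 54) + l*(-49*d^2 - 77*d - 30) - 24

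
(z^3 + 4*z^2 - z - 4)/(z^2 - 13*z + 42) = (z^3 + 4*z^2 - z - 4)/(z^2 - 13*z + 42)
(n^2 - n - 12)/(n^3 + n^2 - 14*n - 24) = 1/(n + 2)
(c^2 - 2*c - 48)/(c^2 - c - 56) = (c + 6)/(c + 7)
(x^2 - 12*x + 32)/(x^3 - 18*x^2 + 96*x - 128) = (x - 4)/(x^2 - 10*x + 16)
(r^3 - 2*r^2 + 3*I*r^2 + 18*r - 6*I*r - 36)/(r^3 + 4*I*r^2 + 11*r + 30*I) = (r^2 + r*(-2 + 6*I) - 12*I)/(r^2 + 7*I*r - 10)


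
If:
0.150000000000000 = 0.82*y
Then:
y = 0.18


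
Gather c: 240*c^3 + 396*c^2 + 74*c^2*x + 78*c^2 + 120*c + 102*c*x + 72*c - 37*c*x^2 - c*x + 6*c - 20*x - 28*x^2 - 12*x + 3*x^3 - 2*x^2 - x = 240*c^3 + c^2*(74*x + 474) + c*(-37*x^2 + 101*x + 198) + 3*x^3 - 30*x^2 - 33*x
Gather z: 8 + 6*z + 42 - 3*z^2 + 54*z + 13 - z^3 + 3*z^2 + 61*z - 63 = -z^3 + 121*z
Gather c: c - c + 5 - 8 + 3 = 0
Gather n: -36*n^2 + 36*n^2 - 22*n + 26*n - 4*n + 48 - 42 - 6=0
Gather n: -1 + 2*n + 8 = 2*n + 7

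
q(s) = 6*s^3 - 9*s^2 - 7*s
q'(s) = 18*s^2 - 18*s - 7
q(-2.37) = -113.83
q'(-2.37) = 136.76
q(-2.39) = -116.59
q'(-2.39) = 138.84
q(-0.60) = -0.34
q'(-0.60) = 10.28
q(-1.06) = -9.84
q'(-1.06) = 32.30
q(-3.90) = -465.50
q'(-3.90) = 336.98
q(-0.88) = -4.90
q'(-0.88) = 22.78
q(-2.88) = -197.82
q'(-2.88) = 194.14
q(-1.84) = -54.97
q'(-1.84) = 87.06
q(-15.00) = -22170.00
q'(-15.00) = 4313.00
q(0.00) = 0.00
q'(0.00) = -7.00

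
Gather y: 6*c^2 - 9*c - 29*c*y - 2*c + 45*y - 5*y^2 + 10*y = 6*c^2 - 11*c - 5*y^2 + y*(55 - 29*c)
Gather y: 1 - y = 1 - y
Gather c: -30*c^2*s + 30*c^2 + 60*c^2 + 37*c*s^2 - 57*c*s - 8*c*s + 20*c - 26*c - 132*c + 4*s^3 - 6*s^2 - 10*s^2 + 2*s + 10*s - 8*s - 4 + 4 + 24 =c^2*(90 - 30*s) + c*(37*s^2 - 65*s - 138) + 4*s^3 - 16*s^2 + 4*s + 24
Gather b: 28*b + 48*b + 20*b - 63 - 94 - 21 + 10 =96*b - 168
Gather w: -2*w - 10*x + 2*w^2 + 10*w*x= 2*w^2 + w*(10*x - 2) - 10*x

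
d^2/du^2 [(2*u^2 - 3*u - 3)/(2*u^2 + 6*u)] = 9*(-u^3 - u^2 - 3*u - 3)/(u^3*(u^3 + 9*u^2 + 27*u + 27))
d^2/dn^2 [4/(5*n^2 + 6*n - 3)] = 8*(-25*n^2 - 30*n + 4*(5*n + 3)^2 + 15)/(5*n^2 + 6*n - 3)^3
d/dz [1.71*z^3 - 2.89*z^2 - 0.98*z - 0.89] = 5.13*z^2 - 5.78*z - 0.98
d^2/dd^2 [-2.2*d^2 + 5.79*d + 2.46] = -4.40000000000000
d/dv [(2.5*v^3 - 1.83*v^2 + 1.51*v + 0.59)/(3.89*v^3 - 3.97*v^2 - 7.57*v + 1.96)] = (-2.80629999999999*v^4 - 49.5978*v^3 + 27.6625*v^2 - 2.489*v + 7.4259)/(15.1321*v^6 - 30.8866*v^5 - 43.1337*v^4 + 75.3546*v^3 + 41.7425*v^2 - 29.6744*v + 3.8416)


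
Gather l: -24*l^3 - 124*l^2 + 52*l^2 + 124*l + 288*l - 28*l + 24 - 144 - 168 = -24*l^3 - 72*l^2 + 384*l - 288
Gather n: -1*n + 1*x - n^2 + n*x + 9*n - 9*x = -n^2 + n*(x + 8) - 8*x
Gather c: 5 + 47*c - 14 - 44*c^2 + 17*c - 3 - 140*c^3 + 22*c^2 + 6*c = -140*c^3 - 22*c^2 + 70*c - 12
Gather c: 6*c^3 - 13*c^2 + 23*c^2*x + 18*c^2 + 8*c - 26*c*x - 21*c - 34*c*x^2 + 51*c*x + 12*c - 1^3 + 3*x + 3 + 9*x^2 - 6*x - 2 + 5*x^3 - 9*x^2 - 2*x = 6*c^3 + c^2*(23*x + 5) + c*(-34*x^2 + 25*x - 1) + 5*x^3 - 5*x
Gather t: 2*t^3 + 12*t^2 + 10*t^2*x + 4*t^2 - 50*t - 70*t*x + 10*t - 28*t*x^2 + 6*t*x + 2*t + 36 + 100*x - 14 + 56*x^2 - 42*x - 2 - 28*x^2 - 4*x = 2*t^3 + t^2*(10*x + 16) + t*(-28*x^2 - 64*x - 38) + 28*x^2 + 54*x + 20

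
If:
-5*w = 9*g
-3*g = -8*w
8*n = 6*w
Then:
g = 0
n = 0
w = 0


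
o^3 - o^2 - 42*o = o*(o - 7)*(o + 6)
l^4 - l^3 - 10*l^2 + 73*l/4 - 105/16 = (l - 5/2)*(l - 3/2)*(l - 1/2)*(l + 7/2)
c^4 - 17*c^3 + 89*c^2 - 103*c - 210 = (c - 7)*(c - 6)*(c - 5)*(c + 1)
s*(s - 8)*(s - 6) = s^3 - 14*s^2 + 48*s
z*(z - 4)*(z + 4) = z^3 - 16*z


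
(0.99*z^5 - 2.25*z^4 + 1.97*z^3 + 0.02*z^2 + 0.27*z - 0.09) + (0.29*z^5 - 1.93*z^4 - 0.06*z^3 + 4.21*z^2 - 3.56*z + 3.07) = 1.28*z^5 - 4.18*z^4 + 1.91*z^3 + 4.23*z^2 - 3.29*z + 2.98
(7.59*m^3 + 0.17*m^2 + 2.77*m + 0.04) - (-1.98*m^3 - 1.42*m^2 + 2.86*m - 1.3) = 9.57*m^3 + 1.59*m^2 - 0.0899999999999999*m + 1.34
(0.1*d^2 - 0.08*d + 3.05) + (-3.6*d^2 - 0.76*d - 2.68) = -3.5*d^2 - 0.84*d + 0.37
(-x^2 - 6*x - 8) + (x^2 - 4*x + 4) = -10*x - 4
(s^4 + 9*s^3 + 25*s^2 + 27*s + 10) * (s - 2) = s^5 + 7*s^4 + 7*s^3 - 23*s^2 - 44*s - 20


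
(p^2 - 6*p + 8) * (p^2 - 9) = p^4 - 6*p^3 - p^2 + 54*p - 72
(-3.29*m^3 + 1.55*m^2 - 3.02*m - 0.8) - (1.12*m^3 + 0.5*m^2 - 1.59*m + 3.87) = -4.41*m^3 + 1.05*m^2 - 1.43*m - 4.67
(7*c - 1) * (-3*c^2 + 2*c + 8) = -21*c^3 + 17*c^2 + 54*c - 8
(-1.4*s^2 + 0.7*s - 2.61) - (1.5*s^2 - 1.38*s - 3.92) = -2.9*s^2 + 2.08*s + 1.31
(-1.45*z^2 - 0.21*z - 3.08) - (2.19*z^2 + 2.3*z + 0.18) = -3.64*z^2 - 2.51*z - 3.26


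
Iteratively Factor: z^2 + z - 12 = (z - 3)*(z + 4)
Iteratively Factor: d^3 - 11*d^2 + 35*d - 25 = (d - 5)*(d^2 - 6*d + 5) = (d - 5)^2*(d - 1)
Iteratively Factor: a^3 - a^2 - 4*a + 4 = (a + 2)*(a^2 - 3*a + 2) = (a - 1)*(a + 2)*(a - 2)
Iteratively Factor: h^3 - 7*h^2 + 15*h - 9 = (h - 3)*(h^2 - 4*h + 3) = (h - 3)^2*(h - 1)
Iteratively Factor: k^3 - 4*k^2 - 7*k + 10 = (k - 5)*(k^2 + k - 2) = (k - 5)*(k - 1)*(k + 2)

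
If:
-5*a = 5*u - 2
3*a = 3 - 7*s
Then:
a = 2/5 - u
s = 3*u/7 + 9/35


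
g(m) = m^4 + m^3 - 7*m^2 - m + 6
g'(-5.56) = -517.94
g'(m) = 4*m^3 + 3*m^2 - 14*m - 1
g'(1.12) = -7.30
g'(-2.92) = -34.13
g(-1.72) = -9.33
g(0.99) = 0.08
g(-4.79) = 266.71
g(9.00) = 6720.00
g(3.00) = 48.00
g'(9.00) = 3032.00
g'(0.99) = -8.04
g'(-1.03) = 12.23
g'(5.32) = 611.70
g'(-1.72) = 11.60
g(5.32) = 754.16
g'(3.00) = 92.00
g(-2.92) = -2.96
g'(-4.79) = -304.72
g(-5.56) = 578.94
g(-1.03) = -0.36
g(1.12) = -0.92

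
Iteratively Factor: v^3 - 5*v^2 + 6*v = (v)*(v^2 - 5*v + 6) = v*(v - 2)*(v - 3)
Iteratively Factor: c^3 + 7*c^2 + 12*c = (c)*(c^2 + 7*c + 12) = c*(c + 4)*(c + 3)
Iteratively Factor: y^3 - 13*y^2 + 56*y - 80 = (y - 5)*(y^2 - 8*y + 16) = (y - 5)*(y - 4)*(y - 4)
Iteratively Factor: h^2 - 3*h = (h - 3)*(h)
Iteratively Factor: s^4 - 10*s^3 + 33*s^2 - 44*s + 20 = (s - 5)*(s^3 - 5*s^2 + 8*s - 4) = (s - 5)*(s - 2)*(s^2 - 3*s + 2) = (s - 5)*(s - 2)*(s - 1)*(s - 2)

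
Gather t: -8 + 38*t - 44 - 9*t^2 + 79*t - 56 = -9*t^2 + 117*t - 108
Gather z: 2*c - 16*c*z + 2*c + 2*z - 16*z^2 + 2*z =4*c - 16*z^2 + z*(4 - 16*c)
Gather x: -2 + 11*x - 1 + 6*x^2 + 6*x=6*x^2 + 17*x - 3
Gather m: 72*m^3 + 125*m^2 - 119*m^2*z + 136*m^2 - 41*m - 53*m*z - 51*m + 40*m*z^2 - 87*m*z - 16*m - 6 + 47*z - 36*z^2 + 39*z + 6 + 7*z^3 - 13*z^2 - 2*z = 72*m^3 + m^2*(261 - 119*z) + m*(40*z^2 - 140*z - 108) + 7*z^3 - 49*z^2 + 84*z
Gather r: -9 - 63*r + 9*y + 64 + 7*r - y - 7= -56*r + 8*y + 48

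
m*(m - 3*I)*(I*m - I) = I*m^3 + 3*m^2 - I*m^2 - 3*m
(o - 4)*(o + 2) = o^2 - 2*o - 8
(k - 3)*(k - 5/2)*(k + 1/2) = k^3 - 5*k^2 + 19*k/4 + 15/4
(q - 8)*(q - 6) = q^2 - 14*q + 48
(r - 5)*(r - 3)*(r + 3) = r^3 - 5*r^2 - 9*r + 45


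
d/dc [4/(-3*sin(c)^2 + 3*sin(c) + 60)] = 4*(2*sin(c) - 1)*cos(c)/(3*(sin(c) + cos(c)^2 + 19)^2)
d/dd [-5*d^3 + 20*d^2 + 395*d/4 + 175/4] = -15*d^2 + 40*d + 395/4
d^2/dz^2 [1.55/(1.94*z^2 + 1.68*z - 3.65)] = (-11.66716*z^2 - 10.10352*z + 1.55*(3.88*z + 1.68)*(7.76*z + 3.36) + 21.9511)/(1.94*z^2 + 1.68*z - 3.65)^3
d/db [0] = 0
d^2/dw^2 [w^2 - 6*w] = 2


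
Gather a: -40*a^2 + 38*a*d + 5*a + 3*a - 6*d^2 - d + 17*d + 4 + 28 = -40*a^2 + a*(38*d + 8) - 6*d^2 + 16*d + 32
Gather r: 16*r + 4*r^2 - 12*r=4*r^2 + 4*r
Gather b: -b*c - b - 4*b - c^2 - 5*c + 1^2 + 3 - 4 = b*(-c - 5) - c^2 - 5*c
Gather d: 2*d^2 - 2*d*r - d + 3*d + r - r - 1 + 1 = 2*d^2 + d*(2 - 2*r)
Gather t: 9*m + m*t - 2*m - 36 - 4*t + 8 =7*m + t*(m - 4) - 28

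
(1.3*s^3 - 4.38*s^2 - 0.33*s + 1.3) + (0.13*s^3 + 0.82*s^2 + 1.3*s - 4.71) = 1.43*s^3 - 3.56*s^2 + 0.97*s - 3.41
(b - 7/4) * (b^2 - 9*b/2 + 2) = b^3 - 25*b^2/4 + 79*b/8 - 7/2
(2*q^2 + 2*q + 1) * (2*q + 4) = 4*q^3 + 12*q^2 + 10*q + 4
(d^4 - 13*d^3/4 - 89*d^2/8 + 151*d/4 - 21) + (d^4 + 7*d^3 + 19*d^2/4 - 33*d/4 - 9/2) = 2*d^4 + 15*d^3/4 - 51*d^2/8 + 59*d/2 - 51/2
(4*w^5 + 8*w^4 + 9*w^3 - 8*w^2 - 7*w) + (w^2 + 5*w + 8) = 4*w^5 + 8*w^4 + 9*w^3 - 7*w^2 - 2*w + 8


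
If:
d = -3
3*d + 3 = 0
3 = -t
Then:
No Solution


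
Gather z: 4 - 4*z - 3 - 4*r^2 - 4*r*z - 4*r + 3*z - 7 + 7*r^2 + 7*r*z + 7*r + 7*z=3*r^2 + 3*r + z*(3*r + 6) - 6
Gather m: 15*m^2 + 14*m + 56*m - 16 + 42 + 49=15*m^2 + 70*m + 75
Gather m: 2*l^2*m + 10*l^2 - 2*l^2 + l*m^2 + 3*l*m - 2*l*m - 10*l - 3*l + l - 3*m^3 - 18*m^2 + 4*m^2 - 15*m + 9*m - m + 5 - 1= 8*l^2 - 12*l - 3*m^3 + m^2*(l - 14) + m*(2*l^2 + l - 7) + 4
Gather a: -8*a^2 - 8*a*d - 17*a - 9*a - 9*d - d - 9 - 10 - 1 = -8*a^2 + a*(-8*d - 26) - 10*d - 20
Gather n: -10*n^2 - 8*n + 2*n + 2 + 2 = -10*n^2 - 6*n + 4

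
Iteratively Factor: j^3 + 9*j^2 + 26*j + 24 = (j + 3)*(j^2 + 6*j + 8) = (j + 3)*(j + 4)*(j + 2)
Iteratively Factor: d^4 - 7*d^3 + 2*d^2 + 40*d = (d)*(d^3 - 7*d^2 + 2*d + 40) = d*(d - 5)*(d^2 - 2*d - 8) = d*(d - 5)*(d + 2)*(d - 4)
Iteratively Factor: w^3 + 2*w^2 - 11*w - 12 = (w + 1)*(w^2 + w - 12) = (w + 1)*(w + 4)*(w - 3)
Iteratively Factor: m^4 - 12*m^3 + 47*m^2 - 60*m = (m - 5)*(m^3 - 7*m^2 + 12*m) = (m - 5)*(m - 3)*(m^2 - 4*m) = m*(m - 5)*(m - 3)*(m - 4)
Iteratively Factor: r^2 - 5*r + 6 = (r - 3)*(r - 2)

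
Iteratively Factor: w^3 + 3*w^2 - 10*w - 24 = (w + 4)*(w^2 - w - 6) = (w - 3)*(w + 4)*(w + 2)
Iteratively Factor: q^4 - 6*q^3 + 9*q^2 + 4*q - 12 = (q - 3)*(q^3 - 3*q^2 + 4) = (q - 3)*(q + 1)*(q^2 - 4*q + 4) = (q - 3)*(q - 2)*(q + 1)*(q - 2)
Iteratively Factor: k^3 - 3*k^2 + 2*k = (k - 2)*(k^2 - k) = k*(k - 2)*(k - 1)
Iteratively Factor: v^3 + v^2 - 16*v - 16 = (v - 4)*(v^2 + 5*v + 4) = (v - 4)*(v + 4)*(v + 1)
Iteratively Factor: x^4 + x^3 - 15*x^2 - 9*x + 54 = (x - 3)*(x^3 + 4*x^2 - 3*x - 18) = (x - 3)*(x + 3)*(x^2 + x - 6) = (x - 3)*(x - 2)*(x + 3)*(x + 3)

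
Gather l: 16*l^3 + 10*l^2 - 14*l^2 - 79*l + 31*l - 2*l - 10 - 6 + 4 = 16*l^3 - 4*l^2 - 50*l - 12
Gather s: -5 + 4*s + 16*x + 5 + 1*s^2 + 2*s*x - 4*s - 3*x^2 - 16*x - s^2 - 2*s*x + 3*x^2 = 0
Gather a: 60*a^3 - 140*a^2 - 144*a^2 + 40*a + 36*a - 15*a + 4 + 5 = 60*a^3 - 284*a^2 + 61*a + 9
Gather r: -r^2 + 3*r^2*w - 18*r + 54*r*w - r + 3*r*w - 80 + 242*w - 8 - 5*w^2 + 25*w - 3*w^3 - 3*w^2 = r^2*(3*w - 1) + r*(57*w - 19) - 3*w^3 - 8*w^2 + 267*w - 88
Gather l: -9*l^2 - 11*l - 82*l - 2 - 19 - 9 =-9*l^2 - 93*l - 30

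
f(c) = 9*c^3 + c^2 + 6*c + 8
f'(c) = 27*c^2 + 2*c + 6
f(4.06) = 651.15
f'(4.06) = 459.18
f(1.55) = 53.22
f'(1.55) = 73.97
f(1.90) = 84.74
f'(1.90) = 107.27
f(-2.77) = -192.23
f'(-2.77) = 207.63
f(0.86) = 19.62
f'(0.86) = 27.69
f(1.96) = 91.37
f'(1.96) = 113.64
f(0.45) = 11.72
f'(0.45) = 12.37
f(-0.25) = 6.42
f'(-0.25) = 7.19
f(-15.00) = -30232.00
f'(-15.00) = 6051.00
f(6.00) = 2024.00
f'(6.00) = 990.00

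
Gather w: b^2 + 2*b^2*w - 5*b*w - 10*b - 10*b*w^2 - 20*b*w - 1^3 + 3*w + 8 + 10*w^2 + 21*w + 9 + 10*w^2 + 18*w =b^2 - 10*b + w^2*(20 - 10*b) + w*(2*b^2 - 25*b + 42) + 16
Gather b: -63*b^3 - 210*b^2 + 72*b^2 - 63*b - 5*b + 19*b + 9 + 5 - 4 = -63*b^3 - 138*b^2 - 49*b + 10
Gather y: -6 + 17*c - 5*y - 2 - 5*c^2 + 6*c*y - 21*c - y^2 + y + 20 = -5*c^2 - 4*c - y^2 + y*(6*c - 4) + 12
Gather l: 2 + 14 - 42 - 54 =-80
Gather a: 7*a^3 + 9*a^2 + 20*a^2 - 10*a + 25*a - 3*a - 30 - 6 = 7*a^3 + 29*a^2 + 12*a - 36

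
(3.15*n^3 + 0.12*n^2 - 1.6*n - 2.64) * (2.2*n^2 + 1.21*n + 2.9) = 6.93*n^5 + 4.0755*n^4 + 5.7602*n^3 - 7.396*n^2 - 7.8344*n - 7.656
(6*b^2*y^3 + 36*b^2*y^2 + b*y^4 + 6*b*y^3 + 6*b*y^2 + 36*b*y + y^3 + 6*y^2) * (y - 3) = 6*b^2*y^4 + 18*b^2*y^3 - 108*b^2*y^2 + b*y^5 + 3*b*y^4 - 12*b*y^3 + 18*b*y^2 - 108*b*y + y^4 + 3*y^3 - 18*y^2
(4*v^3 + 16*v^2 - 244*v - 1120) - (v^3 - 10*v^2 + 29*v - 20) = 3*v^3 + 26*v^2 - 273*v - 1100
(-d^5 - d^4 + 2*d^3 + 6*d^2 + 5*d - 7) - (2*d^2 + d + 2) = -d^5 - d^4 + 2*d^3 + 4*d^2 + 4*d - 9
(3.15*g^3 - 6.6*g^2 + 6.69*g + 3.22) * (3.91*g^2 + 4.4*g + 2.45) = 12.3165*g^5 - 11.946*g^4 + 4.8354*g^3 + 25.8562*g^2 + 30.5585*g + 7.889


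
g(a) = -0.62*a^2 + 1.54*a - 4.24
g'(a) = 1.54 - 1.24*a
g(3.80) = -7.34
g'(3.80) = -3.17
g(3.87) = -7.57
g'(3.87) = -3.26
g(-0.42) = -5.00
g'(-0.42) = 2.06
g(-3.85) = -19.36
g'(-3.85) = 6.31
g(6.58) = -20.95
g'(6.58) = -6.62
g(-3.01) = -14.49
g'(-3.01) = 5.27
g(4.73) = -10.83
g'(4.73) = -4.33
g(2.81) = -4.81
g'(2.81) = -1.94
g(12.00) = -75.04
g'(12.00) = -13.34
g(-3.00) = -14.44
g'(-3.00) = 5.26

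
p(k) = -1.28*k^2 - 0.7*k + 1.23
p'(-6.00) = 14.66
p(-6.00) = -40.65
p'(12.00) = -31.42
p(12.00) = -191.49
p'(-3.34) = 7.85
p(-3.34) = -10.71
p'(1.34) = -4.13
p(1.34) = -2.01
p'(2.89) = -8.10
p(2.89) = -11.48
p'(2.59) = -7.33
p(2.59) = -9.17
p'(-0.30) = 0.07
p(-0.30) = 1.32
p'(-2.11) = 4.70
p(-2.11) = -2.99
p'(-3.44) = 8.11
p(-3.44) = -11.51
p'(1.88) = -5.51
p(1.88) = -4.61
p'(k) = -2.56*k - 0.7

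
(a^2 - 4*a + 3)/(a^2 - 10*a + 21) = (a - 1)/(a - 7)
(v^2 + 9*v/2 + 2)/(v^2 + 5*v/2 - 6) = (2*v + 1)/(2*v - 3)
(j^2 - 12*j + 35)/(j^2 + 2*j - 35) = (j - 7)/(j + 7)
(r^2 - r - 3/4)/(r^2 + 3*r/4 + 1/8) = 2*(2*r - 3)/(4*r + 1)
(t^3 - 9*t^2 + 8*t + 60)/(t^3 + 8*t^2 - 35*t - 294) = (t^2 - 3*t - 10)/(t^2 + 14*t + 49)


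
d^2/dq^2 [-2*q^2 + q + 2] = -4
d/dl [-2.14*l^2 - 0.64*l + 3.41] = -4.28*l - 0.64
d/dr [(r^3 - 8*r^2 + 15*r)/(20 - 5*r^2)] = (-r^4 + 27*r^2 - 64*r + 60)/(5*(r^4 - 8*r^2 + 16))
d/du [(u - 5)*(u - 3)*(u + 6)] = 3*u^2 - 4*u - 33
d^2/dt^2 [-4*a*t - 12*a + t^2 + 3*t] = 2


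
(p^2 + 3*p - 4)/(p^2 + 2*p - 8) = (p - 1)/(p - 2)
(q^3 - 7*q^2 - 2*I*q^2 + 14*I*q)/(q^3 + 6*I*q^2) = (q^2 - 7*q - 2*I*q + 14*I)/(q*(q + 6*I))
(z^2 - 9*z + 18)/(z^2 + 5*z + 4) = (z^2 - 9*z + 18)/(z^2 + 5*z + 4)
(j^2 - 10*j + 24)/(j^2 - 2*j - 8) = (j - 6)/(j + 2)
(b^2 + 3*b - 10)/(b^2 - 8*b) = (b^2 + 3*b - 10)/(b*(b - 8))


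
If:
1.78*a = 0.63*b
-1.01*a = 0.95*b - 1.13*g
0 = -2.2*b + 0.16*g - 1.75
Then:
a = -0.31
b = -0.87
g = -1.00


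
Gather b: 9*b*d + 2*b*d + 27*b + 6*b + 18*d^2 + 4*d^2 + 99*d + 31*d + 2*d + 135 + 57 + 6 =b*(11*d + 33) + 22*d^2 + 132*d + 198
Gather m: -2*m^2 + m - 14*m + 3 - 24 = -2*m^2 - 13*m - 21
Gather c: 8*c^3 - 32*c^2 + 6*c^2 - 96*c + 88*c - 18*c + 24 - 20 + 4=8*c^3 - 26*c^2 - 26*c + 8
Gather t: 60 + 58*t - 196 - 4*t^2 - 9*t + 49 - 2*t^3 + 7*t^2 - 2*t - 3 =-2*t^3 + 3*t^2 + 47*t - 90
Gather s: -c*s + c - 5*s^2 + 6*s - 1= c - 5*s^2 + s*(6 - c) - 1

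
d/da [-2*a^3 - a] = -6*a^2 - 1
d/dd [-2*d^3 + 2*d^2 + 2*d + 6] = -6*d^2 + 4*d + 2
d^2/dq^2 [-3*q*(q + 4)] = -6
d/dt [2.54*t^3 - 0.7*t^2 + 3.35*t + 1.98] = 7.62*t^2 - 1.4*t + 3.35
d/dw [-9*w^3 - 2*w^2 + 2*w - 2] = -27*w^2 - 4*w + 2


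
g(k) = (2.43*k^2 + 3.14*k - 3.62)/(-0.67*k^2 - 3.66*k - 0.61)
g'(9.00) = -0.08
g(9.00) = -2.52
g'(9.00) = -0.08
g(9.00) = -2.52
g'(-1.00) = -2.50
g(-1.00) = -1.82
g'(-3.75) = -5.96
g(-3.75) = 5.08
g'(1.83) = -0.57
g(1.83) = -1.07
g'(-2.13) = -1.71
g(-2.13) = 0.17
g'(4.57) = -0.20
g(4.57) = -1.96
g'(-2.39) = -1.90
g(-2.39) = 0.64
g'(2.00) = -0.51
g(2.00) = -1.17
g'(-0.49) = -12.40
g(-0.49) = -4.47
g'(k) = (1.34*k + 3.66)*(2.43*k^2 + 3.14*k - 3.62)/(-0.67*k^2 - 3.66*k - 0.61)^2 + (4.86*k + 3.14)/(-0.67*k^2 - 3.66*k - 0.61)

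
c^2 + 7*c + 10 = (c + 2)*(c + 5)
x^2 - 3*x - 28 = (x - 7)*(x + 4)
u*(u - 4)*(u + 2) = u^3 - 2*u^2 - 8*u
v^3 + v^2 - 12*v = v*(v - 3)*(v + 4)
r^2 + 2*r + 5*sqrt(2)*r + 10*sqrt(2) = (r + 2)*(r + 5*sqrt(2))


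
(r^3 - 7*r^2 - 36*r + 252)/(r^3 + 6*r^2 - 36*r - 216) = (r - 7)/(r + 6)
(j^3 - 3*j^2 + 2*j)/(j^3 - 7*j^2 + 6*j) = (j - 2)/(j - 6)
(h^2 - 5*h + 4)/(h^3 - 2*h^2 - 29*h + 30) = (h - 4)/(h^2 - h - 30)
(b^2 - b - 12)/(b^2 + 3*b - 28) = (b + 3)/(b + 7)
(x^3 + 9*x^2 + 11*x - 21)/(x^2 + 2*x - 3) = x + 7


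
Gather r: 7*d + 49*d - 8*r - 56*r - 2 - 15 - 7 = 56*d - 64*r - 24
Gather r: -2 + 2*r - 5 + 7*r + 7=9*r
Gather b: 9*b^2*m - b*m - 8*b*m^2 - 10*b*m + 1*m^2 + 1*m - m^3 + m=9*b^2*m + b*(-8*m^2 - 11*m) - m^3 + m^2 + 2*m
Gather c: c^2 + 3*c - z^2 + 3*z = c^2 + 3*c - z^2 + 3*z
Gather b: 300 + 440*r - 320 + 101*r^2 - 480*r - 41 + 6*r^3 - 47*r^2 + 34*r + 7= 6*r^3 + 54*r^2 - 6*r - 54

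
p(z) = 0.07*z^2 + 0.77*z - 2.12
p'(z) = 0.14*z + 0.77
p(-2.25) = -3.50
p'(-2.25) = 0.46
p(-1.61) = -3.18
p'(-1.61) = 0.54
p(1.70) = -0.61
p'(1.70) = 1.01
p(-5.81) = -4.23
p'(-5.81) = -0.04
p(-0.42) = -2.43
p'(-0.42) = 0.71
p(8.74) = 9.96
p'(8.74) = 1.99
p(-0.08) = -2.18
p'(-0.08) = 0.76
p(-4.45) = -4.16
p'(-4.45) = 0.15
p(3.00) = 0.82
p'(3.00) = 1.19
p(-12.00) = -1.28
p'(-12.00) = -0.91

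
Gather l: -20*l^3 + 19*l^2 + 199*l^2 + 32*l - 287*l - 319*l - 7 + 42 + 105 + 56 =-20*l^3 + 218*l^2 - 574*l + 196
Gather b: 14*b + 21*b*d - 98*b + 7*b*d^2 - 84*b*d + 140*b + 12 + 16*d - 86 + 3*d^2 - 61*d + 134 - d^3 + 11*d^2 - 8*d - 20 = b*(7*d^2 - 63*d + 56) - d^3 + 14*d^2 - 53*d + 40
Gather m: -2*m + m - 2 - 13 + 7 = -m - 8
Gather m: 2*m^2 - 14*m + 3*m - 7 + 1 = 2*m^2 - 11*m - 6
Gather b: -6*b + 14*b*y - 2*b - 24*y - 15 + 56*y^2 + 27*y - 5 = b*(14*y - 8) + 56*y^2 + 3*y - 20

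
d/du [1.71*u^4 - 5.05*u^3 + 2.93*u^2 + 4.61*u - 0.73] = 6.84*u^3 - 15.15*u^2 + 5.86*u + 4.61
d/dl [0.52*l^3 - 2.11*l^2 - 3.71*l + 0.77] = 1.56*l^2 - 4.22*l - 3.71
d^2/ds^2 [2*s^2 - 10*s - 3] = 4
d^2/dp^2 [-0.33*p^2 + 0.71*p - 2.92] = -0.660000000000000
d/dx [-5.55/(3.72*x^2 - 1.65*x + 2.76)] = (41.292*x - 9.1575)/(3.72*x^2 - 1.65*x + 2.76)^2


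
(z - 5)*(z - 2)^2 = z^3 - 9*z^2 + 24*z - 20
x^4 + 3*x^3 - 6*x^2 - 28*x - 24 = (x - 3)*(x + 2)^3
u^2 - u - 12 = (u - 4)*(u + 3)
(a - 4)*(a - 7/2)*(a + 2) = a^3 - 11*a^2/2 - a + 28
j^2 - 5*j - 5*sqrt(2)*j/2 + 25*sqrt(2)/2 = (j - 5)*(j - 5*sqrt(2)/2)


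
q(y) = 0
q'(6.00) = 0.00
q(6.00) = 0.00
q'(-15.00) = 0.00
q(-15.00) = 0.00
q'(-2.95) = 0.00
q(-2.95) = 0.00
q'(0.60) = 0.00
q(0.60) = 0.00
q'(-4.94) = 0.00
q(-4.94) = 0.00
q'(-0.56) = 0.00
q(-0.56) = 0.00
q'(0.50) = 0.00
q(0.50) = 0.00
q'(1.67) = 0.00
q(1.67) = 0.00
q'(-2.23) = 0.00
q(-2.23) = 0.00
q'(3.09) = 0.00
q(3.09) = 0.00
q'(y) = 0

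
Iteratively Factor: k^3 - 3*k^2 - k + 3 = (k - 3)*(k^2 - 1) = (k - 3)*(k - 1)*(k + 1)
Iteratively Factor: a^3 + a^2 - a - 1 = (a - 1)*(a^2 + 2*a + 1) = (a - 1)*(a + 1)*(a + 1)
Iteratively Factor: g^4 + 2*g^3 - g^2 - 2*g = (g)*(g^3 + 2*g^2 - g - 2) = g*(g + 2)*(g^2 - 1) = g*(g + 1)*(g + 2)*(g - 1)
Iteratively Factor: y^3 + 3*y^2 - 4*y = (y + 4)*(y^2 - y) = y*(y + 4)*(y - 1)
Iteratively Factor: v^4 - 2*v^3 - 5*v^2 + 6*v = (v)*(v^3 - 2*v^2 - 5*v + 6) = v*(v - 1)*(v^2 - v - 6) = v*(v - 1)*(v + 2)*(v - 3)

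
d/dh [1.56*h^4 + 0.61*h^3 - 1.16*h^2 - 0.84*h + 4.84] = 6.24*h^3 + 1.83*h^2 - 2.32*h - 0.84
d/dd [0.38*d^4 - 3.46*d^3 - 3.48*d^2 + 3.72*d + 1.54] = 1.52*d^3 - 10.38*d^2 - 6.96*d + 3.72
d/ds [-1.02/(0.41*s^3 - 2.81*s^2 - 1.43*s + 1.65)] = (1.2546*s^2 - 5.7324*s - 1.4586)/(0.41*s^3 - 2.81*s^2 - 1.43*s + 1.65)^2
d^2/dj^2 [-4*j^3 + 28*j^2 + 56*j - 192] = 56 - 24*j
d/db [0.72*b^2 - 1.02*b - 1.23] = 1.44*b - 1.02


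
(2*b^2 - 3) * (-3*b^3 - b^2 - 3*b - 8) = -6*b^5 - 2*b^4 + 3*b^3 - 13*b^2 + 9*b + 24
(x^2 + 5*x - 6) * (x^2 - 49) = x^4 + 5*x^3 - 55*x^2 - 245*x + 294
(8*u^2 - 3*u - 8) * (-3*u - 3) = -24*u^3 - 15*u^2 + 33*u + 24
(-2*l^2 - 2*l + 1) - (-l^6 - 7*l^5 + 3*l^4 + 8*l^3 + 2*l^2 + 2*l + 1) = l^6 + 7*l^5 - 3*l^4 - 8*l^3 - 4*l^2 - 4*l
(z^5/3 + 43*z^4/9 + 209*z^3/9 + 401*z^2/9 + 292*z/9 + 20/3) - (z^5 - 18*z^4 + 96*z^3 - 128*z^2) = -2*z^5/3 + 205*z^4/9 - 655*z^3/9 + 1553*z^2/9 + 292*z/9 + 20/3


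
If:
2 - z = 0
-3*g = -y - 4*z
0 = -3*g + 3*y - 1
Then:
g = 25/6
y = 9/2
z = 2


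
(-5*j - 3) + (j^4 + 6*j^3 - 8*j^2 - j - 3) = j^4 + 6*j^3 - 8*j^2 - 6*j - 6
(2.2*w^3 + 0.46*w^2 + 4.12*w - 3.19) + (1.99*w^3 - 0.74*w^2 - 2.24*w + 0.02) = 4.19*w^3 - 0.28*w^2 + 1.88*w - 3.17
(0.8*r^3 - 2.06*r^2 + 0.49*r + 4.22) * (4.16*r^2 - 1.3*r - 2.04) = 3.328*r^5 - 9.6096*r^4 + 3.0844*r^3 + 21.1206*r^2 - 6.4856*r - 8.6088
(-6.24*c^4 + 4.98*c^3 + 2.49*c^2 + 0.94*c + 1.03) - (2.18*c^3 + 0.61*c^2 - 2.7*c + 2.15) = -6.24*c^4 + 2.8*c^3 + 1.88*c^2 + 3.64*c - 1.12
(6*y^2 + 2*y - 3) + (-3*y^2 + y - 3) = 3*y^2 + 3*y - 6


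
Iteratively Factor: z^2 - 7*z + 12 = (z - 4)*(z - 3)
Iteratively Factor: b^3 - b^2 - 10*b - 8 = (b + 2)*(b^2 - 3*b - 4) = (b - 4)*(b + 2)*(b + 1)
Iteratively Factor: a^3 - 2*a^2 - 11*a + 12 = (a - 4)*(a^2 + 2*a - 3) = (a - 4)*(a + 3)*(a - 1)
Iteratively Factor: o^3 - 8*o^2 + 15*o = (o - 5)*(o^2 - 3*o) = (o - 5)*(o - 3)*(o)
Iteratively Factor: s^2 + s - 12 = (s + 4)*(s - 3)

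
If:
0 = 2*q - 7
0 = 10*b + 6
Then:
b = -3/5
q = 7/2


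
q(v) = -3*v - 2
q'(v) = -3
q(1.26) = -5.78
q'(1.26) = -3.00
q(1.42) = -6.26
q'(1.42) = -3.00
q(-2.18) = 4.54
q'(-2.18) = -3.00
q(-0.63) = -0.11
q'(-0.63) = -3.00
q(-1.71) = 3.13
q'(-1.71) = -3.00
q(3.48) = -12.44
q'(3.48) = -3.00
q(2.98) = -10.94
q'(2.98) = -3.00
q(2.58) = -9.74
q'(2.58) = -3.00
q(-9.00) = 25.00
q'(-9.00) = -3.00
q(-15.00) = 43.00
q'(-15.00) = -3.00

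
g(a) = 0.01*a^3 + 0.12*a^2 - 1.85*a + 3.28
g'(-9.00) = -1.58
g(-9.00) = 22.36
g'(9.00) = 2.74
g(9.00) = 3.64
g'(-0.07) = -1.87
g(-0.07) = 3.41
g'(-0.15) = -1.89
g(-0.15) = 3.56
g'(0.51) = -1.72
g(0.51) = 2.37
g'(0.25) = -1.79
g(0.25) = 2.83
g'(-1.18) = -2.09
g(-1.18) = 5.61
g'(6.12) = 0.74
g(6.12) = -1.26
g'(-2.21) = -2.23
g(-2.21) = 7.85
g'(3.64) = -0.58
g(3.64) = -1.38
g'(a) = 0.03*a^2 + 0.24*a - 1.85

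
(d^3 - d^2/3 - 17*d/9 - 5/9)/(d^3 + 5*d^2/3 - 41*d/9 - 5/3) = (d + 1)/(d + 3)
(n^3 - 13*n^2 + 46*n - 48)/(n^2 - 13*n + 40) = (n^2 - 5*n + 6)/(n - 5)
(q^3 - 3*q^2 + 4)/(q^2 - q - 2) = q - 2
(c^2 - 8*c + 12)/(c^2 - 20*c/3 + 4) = 3*(c - 2)/(3*c - 2)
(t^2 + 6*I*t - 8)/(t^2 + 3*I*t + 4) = (t + 2*I)/(t - I)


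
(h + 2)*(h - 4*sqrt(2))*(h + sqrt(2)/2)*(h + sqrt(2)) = h^4 - 5*sqrt(2)*h^3/2 + 2*h^3 - 11*h^2 - 5*sqrt(2)*h^2 - 22*h - 4*sqrt(2)*h - 8*sqrt(2)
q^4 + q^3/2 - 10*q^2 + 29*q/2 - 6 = (q - 3/2)*(q - 1)^2*(q + 4)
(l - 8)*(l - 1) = l^2 - 9*l + 8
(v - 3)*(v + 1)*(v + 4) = v^3 + 2*v^2 - 11*v - 12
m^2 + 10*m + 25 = (m + 5)^2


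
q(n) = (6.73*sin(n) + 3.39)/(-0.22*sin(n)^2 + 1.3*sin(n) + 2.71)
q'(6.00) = 2.39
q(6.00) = 0.65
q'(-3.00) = -2.12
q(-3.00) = 0.97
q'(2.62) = -1.19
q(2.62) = 2.04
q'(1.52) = 0.06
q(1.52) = 2.67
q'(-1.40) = 1.59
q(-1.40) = -2.67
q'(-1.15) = 3.12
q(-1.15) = -2.05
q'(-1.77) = -1.82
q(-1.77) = -2.62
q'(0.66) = 1.03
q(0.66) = 2.19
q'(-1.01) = 3.44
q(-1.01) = -1.59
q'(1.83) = -0.30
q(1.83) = 2.63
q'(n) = (0.44*sin(n)*cos(n) - 1.3*cos(n))*(6.73*sin(n) + 3.39)/(-0.22*sin(n)^2 + 1.3*sin(n) + 2.71)^2 + 6.73*cos(n)/(-0.22*sin(n)^2 + 1.3*sin(n) + 2.71) = (1.4806*sin(n)^2 + 1.4916*sin(n) + 13.8313)*cos(n)/(0.0484*sin(n)^4 - 0.572*sin(n)^3 + 0.4976*sin(n)^2 + 7.046*sin(n) + 7.3441)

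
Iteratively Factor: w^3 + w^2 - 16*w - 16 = (w + 1)*(w^2 - 16) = (w - 4)*(w + 1)*(w + 4)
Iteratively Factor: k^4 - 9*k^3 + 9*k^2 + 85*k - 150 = (k - 5)*(k^3 - 4*k^2 - 11*k + 30) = (k - 5)*(k + 3)*(k^2 - 7*k + 10) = (k - 5)^2*(k + 3)*(k - 2)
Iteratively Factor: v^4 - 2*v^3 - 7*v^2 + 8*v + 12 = (v - 2)*(v^3 - 7*v - 6) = (v - 2)*(v + 2)*(v^2 - 2*v - 3) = (v - 3)*(v - 2)*(v + 2)*(v + 1)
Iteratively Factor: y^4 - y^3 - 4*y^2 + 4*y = (y - 1)*(y^3 - 4*y) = (y - 2)*(y - 1)*(y^2 + 2*y) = y*(y - 2)*(y - 1)*(y + 2)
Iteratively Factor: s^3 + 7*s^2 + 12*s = (s + 3)*(s^2 + 4*s) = s*(s + 3)*(s + 4)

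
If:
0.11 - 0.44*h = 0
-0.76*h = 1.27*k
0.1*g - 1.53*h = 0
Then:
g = 3.82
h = 0.25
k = -0.15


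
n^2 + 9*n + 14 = (n + 2)*(n + 7)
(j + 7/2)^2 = j^2 + 7*j + 49/4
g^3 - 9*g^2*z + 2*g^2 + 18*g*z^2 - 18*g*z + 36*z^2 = (g + 2)*(g - 6*z)*(g - 3*z)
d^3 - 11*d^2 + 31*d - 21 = (d - 7)*(d - 3)*(d - 1)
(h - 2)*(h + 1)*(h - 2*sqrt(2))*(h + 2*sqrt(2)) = h^4 - h^3 - 10*h^2 + 8*h + 16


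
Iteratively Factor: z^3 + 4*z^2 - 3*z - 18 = (z - 2)*(z^2 + 6*z + 9) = (z - 2)*(z + 3)*(z + 3)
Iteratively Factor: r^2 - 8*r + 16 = (r - 4)*(r - 4)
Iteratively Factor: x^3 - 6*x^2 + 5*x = (x)*(x^2 - 6*x + 5) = x*(x - 1)*(x - 5)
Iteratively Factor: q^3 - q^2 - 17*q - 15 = (q - 5)*(q^2 + 4*q + 3) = (q - 5)*(q + 3)*(q + 1)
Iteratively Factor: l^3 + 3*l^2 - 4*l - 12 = (l + 2)*(l^2 + l - 6) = (l + 2)*(l + 3)*(l - 2)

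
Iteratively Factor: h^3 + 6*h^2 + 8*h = (h + 4)*(h^2 + 2*h) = h*(h + 4)*(h + 2)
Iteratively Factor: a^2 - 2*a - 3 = (a - 3)*(a + 1)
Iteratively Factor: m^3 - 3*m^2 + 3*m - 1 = (m - 1)*(m^2 - 2*m + 1) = (m - 1)^2*(m - 1)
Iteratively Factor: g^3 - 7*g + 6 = (g - 1)*(g^2 + g - 6) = (g - 1)*(g + 3)*(g - 2)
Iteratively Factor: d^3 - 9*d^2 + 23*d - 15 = (d - 3)*(d^2 - 6*d + 5) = (d - 5)*(d - 3)*(d - 1)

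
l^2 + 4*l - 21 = (l - 3)*(l + 7)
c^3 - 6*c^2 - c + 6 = (c - 6)*(c - 1)*(c + 1)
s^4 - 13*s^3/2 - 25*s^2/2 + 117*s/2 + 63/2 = (s - 7)*(s - 3)*(s + 1/2)*(s + 3)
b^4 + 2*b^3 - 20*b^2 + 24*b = b*(b - 2)^2*(b + 6)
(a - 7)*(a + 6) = a^2 - a - 42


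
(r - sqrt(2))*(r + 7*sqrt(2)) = r^2 + 6*sqrt(2)*r - 14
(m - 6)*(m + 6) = m^2 - 36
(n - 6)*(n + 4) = n^2 - 2*n - 24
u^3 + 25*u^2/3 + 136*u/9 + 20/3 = (u + 2/3)*(u + 5/3)*(u + 6)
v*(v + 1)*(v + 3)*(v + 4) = v^4 + 8*v^3 + 19*v^2 + 12*v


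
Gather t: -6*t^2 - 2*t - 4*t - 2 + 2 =-6*t^2 - 6*t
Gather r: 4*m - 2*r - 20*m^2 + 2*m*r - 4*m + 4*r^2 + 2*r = -20*m^2 + 2*m*r + 4*r^2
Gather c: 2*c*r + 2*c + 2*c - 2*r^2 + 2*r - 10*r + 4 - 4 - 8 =c*(2*r + 4) - 2*r^2 - 8*r - 8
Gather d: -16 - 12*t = -12*t - 16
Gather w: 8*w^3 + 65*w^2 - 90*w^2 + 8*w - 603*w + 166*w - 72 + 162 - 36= 8*w^3 - 25*w^2 - 429*w + 54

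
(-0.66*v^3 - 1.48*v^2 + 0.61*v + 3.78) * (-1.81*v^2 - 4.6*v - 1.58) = 1.1946*v^5 + 5.7148*v^4 + 6.7467*v^3 - 7.3094*v^2 - 18.3518*v - 5.9724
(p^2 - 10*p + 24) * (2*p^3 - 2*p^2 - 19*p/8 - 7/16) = 2*p^5 - 22*p^4 + 525*p^3/8 - 395*p^2/16 - 421*p/8 - 21/2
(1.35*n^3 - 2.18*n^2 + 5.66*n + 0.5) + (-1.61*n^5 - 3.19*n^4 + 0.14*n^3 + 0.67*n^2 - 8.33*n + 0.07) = -1.61*n^5 - 3.19*n^4 + 1.49*n^3 - 1.51*n^2 - 2.67*n + 0.57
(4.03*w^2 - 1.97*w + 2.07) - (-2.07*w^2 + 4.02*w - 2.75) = 6.1*w^2 - 5.99*w + 4.82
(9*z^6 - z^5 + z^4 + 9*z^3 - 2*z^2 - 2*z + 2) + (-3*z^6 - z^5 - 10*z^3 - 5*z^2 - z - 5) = 6*z^6 - 2*z^5 + z^4 - z^3 - 7*z^2 - 3*z - 3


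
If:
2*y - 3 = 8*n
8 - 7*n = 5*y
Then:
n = 1/54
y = 85/54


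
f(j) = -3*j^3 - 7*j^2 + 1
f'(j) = -9*j^2 - 14*j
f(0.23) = 0.59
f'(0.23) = -3.70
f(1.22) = -14.87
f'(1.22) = -30.48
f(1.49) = -24.46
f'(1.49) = -40.84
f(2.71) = -110.12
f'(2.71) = -104.04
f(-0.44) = -0.10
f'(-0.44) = 4.42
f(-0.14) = 0.87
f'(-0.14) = 1.78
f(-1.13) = -3.61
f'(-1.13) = 4.33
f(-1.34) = -4.35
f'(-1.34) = 2.60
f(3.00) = -143.00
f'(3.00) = -123.00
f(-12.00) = 4177.00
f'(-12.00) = -1128.00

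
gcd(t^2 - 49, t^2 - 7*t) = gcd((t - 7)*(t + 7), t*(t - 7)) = t - 7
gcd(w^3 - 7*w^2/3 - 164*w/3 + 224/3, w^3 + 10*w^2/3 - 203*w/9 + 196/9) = w^2 + 17*w/3 - 28/3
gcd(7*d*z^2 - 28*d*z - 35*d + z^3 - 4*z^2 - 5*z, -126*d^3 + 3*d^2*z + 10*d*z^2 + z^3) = 7*d + z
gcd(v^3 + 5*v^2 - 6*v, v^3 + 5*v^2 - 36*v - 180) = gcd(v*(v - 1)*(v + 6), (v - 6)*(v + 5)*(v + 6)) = v + 6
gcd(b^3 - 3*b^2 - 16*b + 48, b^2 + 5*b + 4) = b + 4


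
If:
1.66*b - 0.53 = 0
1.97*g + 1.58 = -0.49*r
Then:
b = 0.32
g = -0.248730964467005*r - 0.802030456852792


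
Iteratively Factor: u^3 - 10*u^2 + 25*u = (u - 5)*(u^2 - 5*u) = (u - 5)^2*(u)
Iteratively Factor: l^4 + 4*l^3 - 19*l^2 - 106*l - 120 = (l + 4)*(l^3 - 19*l - 30) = (l - 5)*(l + 4)*(l^2 + 5*l + 6) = (l - 5)*(l + 2)*(l + 4)*(l + 3)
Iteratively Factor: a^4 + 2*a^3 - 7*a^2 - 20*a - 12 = (a + 2)*(a^3 - 7*a - 6) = (a + 1)*(a + 2)*(a^2 - a - 6) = (a - 3)*(a + 1)*(a + 2)*(a + 2)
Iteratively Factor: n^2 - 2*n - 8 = (n - 4)*(n + 2)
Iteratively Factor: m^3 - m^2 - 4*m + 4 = (m - 2)*(m^2 + m - 2) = (m - 2)*(m - 1)*(m + 2)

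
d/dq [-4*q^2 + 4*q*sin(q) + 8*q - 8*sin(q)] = 4*q*cos(q) - 8*q + 4*sin(q) - 8*cos(q) + 8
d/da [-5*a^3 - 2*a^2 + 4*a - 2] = -15*a^2 - 4*a + 4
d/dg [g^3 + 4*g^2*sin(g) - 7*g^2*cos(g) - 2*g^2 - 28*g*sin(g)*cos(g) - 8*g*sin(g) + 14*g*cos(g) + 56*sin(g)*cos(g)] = 7*g^2*sin(g) + 4*g^2*cos(g) + 3*g^2 - 6*g*sin(g) - 22*g*cos(g) - 28*g*cos(2*g) - 4*g - 8*sin(g) - 14*sin(2*g) + 14*cos(g) + 56*cos(2*g)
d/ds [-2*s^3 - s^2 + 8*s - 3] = -6*s^2 - 2*s + 8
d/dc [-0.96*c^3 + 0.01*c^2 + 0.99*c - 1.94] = -2.88*c^2 + 0.02*c + 0.99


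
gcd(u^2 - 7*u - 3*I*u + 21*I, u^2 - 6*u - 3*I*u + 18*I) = u - 3*I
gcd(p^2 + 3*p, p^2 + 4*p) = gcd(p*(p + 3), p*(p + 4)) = p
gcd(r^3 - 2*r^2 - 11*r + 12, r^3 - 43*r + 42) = r - 1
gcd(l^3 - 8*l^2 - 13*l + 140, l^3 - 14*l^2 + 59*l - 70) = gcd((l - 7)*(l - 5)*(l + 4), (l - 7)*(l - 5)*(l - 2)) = l^2 - 12*l + 35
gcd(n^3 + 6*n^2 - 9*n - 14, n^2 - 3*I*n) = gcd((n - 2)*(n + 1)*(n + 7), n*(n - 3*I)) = 1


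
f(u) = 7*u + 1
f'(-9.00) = 7.00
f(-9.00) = -62.00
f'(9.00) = 7.00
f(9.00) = 64.00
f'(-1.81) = 7.00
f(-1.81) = -11.67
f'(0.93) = 7.00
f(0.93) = 7.51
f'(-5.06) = 7.00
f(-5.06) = -34.42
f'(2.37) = 7.00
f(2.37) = 17.59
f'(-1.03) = 7.00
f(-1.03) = -6.21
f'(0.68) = 7.00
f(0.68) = 5.76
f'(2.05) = 7.00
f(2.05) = 15.35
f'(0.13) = 7.00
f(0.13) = 1.91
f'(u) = 7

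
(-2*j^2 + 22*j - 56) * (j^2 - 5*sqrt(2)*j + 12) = -2*j^4 + 10*sqrt(2)*j^3 + 22*j^3 - 110*sqrt(2)*j^2 - 80*j^2 + 264*j + 280*sqrt(2)*j - 672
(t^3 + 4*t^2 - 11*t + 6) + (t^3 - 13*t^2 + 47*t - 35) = 2*t^3 - 9*t^2 + 36*t - 29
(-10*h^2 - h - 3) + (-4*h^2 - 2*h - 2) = -14*h^2 - 3*h - 5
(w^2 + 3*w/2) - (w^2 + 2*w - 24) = 24 - w/2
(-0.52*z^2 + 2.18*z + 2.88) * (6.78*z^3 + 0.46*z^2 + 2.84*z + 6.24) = -3.5256*z^5 + 14.5412*z^4 + 19.0524*z^3 + 4.2712*z^2 + 21.7824*z + 17.9712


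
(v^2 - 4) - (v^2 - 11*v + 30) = 11*v - 34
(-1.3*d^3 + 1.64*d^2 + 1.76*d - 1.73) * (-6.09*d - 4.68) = 7.917*d^4 - 3.9036*d^3 - 18.3936*d^2 + 2.2989*d + 8.0964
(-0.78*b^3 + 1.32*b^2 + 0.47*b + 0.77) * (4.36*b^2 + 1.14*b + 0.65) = -3.4008*b^5 + 4.866*b^4 + 3.047*b^3 + 4.751*b^2 + 1.1833*b + 0.5005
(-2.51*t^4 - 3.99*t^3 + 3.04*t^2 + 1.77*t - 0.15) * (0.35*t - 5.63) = -0.8785*t^5 + 12.7348*t^4 + 23.5277*t^3 - 16.4957*t^2 - 10.0176*t + 0.8445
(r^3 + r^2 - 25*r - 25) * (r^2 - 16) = r^5 + r^4 - 41*r^3 - 41*r^2 + 400*r + 400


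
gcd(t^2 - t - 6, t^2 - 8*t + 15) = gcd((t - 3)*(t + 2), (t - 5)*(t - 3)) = t - 3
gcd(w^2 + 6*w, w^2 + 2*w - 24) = w + 6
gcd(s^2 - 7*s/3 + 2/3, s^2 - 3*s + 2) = s - 2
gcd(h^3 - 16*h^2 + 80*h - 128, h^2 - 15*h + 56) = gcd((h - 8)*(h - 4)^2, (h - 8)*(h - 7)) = h - 8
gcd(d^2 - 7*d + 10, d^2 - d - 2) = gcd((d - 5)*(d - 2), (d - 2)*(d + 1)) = d - 2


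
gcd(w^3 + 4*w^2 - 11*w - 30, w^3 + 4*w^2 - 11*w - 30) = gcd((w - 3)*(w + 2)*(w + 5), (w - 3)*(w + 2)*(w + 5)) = w^3 + 4*w^2 - 11*w - 30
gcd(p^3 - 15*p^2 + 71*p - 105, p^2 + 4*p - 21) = p - 3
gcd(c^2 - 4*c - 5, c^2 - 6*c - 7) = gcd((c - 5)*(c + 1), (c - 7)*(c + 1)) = c + 1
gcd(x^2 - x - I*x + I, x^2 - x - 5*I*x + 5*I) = x - 1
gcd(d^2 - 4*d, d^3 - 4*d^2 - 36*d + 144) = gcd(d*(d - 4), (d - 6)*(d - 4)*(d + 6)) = d - 4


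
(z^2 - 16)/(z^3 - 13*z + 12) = (z - 4)/(z^2 - 4*z + 3)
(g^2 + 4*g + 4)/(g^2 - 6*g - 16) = (g + 2)/(g - 8)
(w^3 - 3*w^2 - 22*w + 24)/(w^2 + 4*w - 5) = (w^2 - 2*w - 24)/(w + 5)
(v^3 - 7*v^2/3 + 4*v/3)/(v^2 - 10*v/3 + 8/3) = v*(v - 1)/(v - 2)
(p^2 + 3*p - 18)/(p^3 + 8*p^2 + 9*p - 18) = (p - 3)/(p^2 + 2*p - 3)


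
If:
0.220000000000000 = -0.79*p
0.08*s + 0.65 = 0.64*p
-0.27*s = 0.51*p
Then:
No Solution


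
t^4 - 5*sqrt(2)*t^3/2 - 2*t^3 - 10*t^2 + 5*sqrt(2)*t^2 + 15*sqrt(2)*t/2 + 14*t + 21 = (t - 3)*(t + 1)*(t - 7*sqrt(2)/2)*(t + sqrt(2))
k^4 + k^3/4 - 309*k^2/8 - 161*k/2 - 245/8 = (k - 7)*(k + 1/2)*(k + 7/4)*(k + 5)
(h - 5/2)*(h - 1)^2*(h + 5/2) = h^4 - 2*h^3 - 21*h^2/4 + 25*h/2 - 25/4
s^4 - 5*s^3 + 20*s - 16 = (s - 4)*(s - 2)*(s - 1)*(s + 2)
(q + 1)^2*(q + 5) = q^3 + 7*q^2 + 11*q + 5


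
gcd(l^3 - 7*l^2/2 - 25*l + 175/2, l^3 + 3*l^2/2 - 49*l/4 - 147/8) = l - 7/2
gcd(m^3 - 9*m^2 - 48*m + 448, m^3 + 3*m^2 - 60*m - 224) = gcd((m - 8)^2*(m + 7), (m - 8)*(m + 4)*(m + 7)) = m^2 - m - 56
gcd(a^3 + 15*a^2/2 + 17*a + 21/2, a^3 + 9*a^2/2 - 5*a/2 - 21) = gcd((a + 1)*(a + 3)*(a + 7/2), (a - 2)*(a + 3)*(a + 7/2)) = a^2 + 13*a/2 + 21/2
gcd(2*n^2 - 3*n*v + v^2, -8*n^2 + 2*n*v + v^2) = -2*n + v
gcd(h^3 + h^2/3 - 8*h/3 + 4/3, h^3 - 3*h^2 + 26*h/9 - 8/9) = h^2 - 5*h/3 + 2/3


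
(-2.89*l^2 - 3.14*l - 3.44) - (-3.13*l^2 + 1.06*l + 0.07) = 0.24*l^2 - 4.2*l - 3.51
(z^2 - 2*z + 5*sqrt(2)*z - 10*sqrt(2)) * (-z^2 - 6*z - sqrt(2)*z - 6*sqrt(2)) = -z^4 - 6*sqrt(2)*z^3 - 4*z^3 - 24*sqrt(2)*z^2 + 2*z^2 - 40*z + 72*sqrt(2)*z + 120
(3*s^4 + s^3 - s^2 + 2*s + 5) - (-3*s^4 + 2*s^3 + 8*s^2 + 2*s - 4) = 6*s^4 - s^3 - 9*s^2 + 9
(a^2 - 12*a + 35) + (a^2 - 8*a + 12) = 2*a^2 - 20*a + 47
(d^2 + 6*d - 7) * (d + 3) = d^3 + 9*d^2 + 11*d - 21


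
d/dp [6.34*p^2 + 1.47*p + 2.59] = 12.68*p + 1.47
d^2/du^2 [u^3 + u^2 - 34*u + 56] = 6*u + 2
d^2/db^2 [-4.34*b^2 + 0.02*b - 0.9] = -8.68000000000000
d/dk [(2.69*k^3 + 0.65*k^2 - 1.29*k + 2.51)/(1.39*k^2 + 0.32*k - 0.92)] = (3.7391*k^4 + 1.7216*k^3 - 5.4233*k^2 - 8.1738*k + 0.3836)/(1.9321*k^4 + 0.8896*k^3 - 2.4552*k^2 - 0.5888*k + 0.8464)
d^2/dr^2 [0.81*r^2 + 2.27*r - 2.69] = 1.62000000000000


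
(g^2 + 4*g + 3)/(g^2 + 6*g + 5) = (g + 3)/(g + 5)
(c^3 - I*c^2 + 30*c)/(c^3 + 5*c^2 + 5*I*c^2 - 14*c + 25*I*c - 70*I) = c*(c - 6*I)/(c^2 + 5*c - 14)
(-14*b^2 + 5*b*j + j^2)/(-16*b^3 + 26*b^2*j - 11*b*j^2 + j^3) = (7*b + j)/(8*b^2 - 9*b*j + j^2)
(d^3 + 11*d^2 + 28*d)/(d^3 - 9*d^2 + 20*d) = (d^2 + 11*d + 28)/(d^2 - 9*d + 20)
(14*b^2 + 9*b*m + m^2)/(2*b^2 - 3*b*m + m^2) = (14*b^2 + 9*b*m + m^2)/(2*b^2 - 3*b*m + m^2)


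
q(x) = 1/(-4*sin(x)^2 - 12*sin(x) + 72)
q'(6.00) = 0.00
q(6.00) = 0.01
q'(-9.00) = 0.00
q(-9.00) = 0.01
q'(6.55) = 0.00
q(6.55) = 0.01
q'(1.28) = 0.00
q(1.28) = 0.02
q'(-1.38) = 0.00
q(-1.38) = 0.01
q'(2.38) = -0.00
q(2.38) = 0.02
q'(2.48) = -0.00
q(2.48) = 0.02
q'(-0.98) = 0.00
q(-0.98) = 0.01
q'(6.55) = 0.00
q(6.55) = 0.01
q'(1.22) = 0.00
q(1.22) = 0.02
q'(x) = (8*sin(x)*cos(x) + 12*cos(x))/(-4*sin(x)^2 - 12*sin(x) + 72)^2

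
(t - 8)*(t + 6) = t^2 - 2*t - 48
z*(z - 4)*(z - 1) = z^3 - 5*z^2 + 4*z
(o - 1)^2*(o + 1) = o^3 - o^2 - o + 1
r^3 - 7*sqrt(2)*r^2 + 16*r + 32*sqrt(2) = (r - 4*sqrt(2))^2*(r + sqrt(2))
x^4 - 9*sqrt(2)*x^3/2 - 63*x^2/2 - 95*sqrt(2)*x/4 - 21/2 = (x - 7*sqrt(2))*(x + sqrt(2)/2)^2*(x + 3*sqrt(2)/2)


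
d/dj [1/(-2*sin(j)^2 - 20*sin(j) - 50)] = cos(j)/(sin(j) + 5)^3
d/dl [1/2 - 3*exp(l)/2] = -3*exp(l)/2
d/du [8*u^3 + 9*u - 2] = 24*u^2 + 9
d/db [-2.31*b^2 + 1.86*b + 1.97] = 1.86 - 4.62*b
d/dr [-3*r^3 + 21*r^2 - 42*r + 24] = -9*r^2 + 42*r - 42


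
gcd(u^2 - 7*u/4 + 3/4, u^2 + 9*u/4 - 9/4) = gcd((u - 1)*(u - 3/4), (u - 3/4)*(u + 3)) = u - 3/4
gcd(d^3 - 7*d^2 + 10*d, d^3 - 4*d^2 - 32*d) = d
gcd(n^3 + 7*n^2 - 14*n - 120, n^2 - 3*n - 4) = n - 4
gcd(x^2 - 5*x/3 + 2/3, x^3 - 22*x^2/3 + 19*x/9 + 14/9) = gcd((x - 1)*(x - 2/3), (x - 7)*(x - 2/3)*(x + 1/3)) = x - 2/3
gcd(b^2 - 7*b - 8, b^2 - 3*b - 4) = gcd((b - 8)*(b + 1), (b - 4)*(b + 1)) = b + 1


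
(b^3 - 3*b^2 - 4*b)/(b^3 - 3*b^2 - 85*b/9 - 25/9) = 9*b*(-b^2 + 3*b + 4)/(-9*b^3 + 27*b^2 + 85*b + 25)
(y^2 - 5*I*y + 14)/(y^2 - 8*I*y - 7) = (y + 2*I)/(y - I)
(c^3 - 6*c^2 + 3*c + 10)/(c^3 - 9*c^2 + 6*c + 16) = (c - 5)/(c - 8)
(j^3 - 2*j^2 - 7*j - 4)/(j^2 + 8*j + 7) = (j^2 - 3*j - 4)/(j + 7)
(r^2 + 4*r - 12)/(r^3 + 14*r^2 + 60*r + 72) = (r - 2)/(r^2 + 8*r + 12)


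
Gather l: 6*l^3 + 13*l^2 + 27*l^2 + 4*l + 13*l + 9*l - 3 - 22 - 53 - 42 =6*l^3 + 40*l^2 + 26*l - 120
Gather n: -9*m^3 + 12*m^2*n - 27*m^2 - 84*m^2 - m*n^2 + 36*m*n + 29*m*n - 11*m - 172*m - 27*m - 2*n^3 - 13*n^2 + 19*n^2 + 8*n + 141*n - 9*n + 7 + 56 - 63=-9*m^3 - 111*m^2 - 210*m - 2*n^3 + n^2*(6 - m) + n*(12*m^2 + 65*m + 140)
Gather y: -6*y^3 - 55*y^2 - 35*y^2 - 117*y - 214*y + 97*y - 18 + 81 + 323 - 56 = -6*y^3 - 90*y^2 - 234*y + 330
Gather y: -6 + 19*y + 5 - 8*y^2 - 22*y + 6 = -8*y^2 - 3*y + 5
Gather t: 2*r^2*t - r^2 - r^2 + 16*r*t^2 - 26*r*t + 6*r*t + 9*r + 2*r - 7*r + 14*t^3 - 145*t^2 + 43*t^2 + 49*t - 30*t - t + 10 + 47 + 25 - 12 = -2*r^2 + 4*r + 14*t^3 + t^2*(16*r - 102) + t*(2*r^2 - 20*r + 18) + 70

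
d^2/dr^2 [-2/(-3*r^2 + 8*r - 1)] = 4*(-9*r^2 + 24*r + 4*(3*r - 4)^2 - 3)/(3*r^2 - 8*r + 1)^3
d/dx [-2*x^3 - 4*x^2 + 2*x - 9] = -6*x^2 - 8*x + 2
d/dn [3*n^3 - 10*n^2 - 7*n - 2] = 9*n^2 - 20*n - 7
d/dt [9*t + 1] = 9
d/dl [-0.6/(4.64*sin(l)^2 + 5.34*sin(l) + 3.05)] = (5.568*sin(l) + 3.204)*cos(l)/(4.64*sin(l)^2 + 5.34*sin(l) + 3.05)^2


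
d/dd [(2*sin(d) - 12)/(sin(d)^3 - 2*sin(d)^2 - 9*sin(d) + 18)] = 4*(-sin(d)^3 + 10*sin(d)^2 - 12*sin(d) - 18)*cos(d)/(sin(d)^3 - 2*sin(d)^2 - 9*sin(d) + 18)^2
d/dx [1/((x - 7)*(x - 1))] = 2*(4 - x)/(x^4 - 16*x^3 + 78*x^2 - 112*x + 49)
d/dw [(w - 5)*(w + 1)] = 2*w - 4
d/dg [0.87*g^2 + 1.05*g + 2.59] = 1.74*g + 1.05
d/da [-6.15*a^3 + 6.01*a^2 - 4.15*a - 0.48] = -18.45*a^2 + 12.02*a - 4.15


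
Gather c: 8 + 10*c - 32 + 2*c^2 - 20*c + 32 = 2*c^2 - 10*c + 8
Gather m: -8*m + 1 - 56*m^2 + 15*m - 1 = -56*m^2 + 7*m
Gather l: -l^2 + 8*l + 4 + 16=-l^2 + 8*l + 20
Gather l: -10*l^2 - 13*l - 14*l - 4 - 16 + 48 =-10*l^2 - 27*l + 28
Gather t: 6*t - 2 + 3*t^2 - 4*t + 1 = 3*t^2 + 2*t - 1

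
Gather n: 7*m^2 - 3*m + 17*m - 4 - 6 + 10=7*m^2 + 14*m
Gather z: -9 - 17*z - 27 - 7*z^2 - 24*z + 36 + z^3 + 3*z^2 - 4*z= z^3 - 4*z^2 - 45*z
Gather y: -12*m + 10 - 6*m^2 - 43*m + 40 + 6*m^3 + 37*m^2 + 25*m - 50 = 6*m^3 + 31*m^2 - 30*m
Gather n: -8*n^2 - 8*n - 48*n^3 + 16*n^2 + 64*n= -48*n^3 + 8*n^2 + 56*n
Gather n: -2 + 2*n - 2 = 2*n - 4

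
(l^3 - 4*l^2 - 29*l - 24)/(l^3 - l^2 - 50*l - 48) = (l + 3)/(l + 6)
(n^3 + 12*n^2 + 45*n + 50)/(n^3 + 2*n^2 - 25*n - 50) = (n + 5)/(n - 5)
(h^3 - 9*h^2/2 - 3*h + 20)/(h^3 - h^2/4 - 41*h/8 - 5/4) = 4*(h - 4)/(4*h + 1)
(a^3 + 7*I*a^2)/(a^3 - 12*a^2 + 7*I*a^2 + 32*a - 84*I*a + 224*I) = a^2/(a^2 - 12*a + 32)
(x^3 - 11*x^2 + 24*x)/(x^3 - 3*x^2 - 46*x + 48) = x*(x - 3)/(x^2 + 5*x - 6)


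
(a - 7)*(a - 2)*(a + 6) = a^3 - 3*a^2 - 40*a + 84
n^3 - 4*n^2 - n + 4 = (n - 4)*(n - 1)*(n + 1)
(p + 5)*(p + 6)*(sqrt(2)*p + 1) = sqrt(2)*p^3 + p^2 + 11*sqrt(2)*p^2 + 11*p + 30*sqrt(2)*p + 30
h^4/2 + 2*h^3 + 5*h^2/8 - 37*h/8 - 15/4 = (h/2 + 1/2)*(h - 3/2)*(h + 2)*(h + 5/2)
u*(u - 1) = u^2 - u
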